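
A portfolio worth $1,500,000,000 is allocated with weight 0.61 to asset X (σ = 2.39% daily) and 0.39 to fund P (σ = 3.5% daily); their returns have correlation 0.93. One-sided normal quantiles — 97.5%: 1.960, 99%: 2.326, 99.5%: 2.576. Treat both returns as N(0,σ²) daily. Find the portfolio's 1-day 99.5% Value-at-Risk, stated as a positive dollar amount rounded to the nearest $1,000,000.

σ_p² = 0.61²·2.39² + 0.39²·3.5² + 2·0.93·0.61·0.39·2.39·3.5 = 7.6902 (%²).
σ_p = √7.6902 = 2.773%.
VaR = 2.576 × 2.773% = 7.143%; on $1,500,000,000 that is $107,145,000.

$107,000,000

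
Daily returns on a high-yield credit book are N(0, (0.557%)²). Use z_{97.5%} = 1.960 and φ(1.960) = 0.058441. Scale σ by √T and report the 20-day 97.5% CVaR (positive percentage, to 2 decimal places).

5.82%

σ_{20d} = 0.557% × √20 = 2.491%.
ES multiplier = φ(z)/(1−α) = 0.058441/0.025 = 2.338.
ES = 2.491% × 2.338 = 5.824%.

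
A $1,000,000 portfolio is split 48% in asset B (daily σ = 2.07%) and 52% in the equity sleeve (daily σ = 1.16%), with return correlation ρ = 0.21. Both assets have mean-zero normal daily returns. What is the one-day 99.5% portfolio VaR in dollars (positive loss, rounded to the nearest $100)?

σ_p² = 0.48²·2.07² + 0.52²·1.16² + 2·0.21·0.48·0.52·2.07·1.16 = 1.6028 (%²).
σ_p = √1.6028 = 1.266%.
At 99.5%, z = 2.576.
VaR = 2.576 × 1.266% = 3.261%; on $1,000,000 that is $32,610.

$32,600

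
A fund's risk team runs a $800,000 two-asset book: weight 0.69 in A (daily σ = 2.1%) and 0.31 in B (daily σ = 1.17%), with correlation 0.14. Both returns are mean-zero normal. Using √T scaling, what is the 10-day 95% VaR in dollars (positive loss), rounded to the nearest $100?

$64,200

σ_p = √(0.69²·2.1² + 0.31²·1.17² + 2·0.14·0.69·0.31·2.1·1.17) = 1.542%.
σ_{10d} = 1.542% × √10 = 4.876%.
z(95%) = 1.645.
VaR = 1.645 × 4.876% = 8.021%; on $800,000 that is $64,168.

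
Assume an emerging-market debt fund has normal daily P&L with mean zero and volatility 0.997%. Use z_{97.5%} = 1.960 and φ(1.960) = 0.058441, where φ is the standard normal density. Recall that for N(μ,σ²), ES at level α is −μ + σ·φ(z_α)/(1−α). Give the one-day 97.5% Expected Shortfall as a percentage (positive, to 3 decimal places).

Tail multiplier: φ(z)/(1−α) = 0.058441 / 0.025 = 2.338.
ES = 0.997% × 2.338 = 2.331%.

2.331%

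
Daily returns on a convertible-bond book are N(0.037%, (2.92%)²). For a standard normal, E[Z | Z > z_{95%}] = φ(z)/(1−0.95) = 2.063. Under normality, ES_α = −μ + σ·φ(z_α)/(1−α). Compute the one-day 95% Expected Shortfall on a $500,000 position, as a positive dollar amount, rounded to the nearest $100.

ES = −(0.037%) + 2.92% × 2.063 = 5.987%.
On $500,000: 0.05987 × $500,000 = $29,935.

$29,900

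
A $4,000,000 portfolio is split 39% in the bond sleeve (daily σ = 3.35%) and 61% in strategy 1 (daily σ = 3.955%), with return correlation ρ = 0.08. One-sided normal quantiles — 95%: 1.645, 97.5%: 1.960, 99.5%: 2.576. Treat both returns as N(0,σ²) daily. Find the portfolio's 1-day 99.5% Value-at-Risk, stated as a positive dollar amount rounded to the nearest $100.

σ_p² = 0.39²·3.35² + 0.61²·3.955² + 2·0.08·0.39·0.61·3.35·3.955 = 8.0317 (%²).
σ_p = √8.0317 = 2.834%.
VaR = 2.576 × 2.834% = 7.300%; on $4,000,000 that is $292,000.

$292,000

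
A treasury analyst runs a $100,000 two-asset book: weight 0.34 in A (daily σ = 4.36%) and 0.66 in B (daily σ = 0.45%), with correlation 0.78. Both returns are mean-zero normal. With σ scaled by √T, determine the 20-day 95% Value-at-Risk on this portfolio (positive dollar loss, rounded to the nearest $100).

$12,700

σ_p = √(0.34²·4.36² + 0.66²·0.45² + 2·0.78·0.34·0.66·4.36·0.45) = 1.724%.
σ_{20d} = 1.724% × √20 = 7.710%.
z(95%) = 1.645.
VaR = 1.645 × 7.710% = 12.683%; on $100,000 that is $12,683.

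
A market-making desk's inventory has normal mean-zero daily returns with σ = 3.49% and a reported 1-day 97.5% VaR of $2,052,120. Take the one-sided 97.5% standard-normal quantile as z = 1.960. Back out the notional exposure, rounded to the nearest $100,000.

$30,000,000

VaR as a fraction of value: z·σ = 1.960 × 3.49% = 6.8404%.
Position = $2,052,120 / 0.068404 = $30,000,000.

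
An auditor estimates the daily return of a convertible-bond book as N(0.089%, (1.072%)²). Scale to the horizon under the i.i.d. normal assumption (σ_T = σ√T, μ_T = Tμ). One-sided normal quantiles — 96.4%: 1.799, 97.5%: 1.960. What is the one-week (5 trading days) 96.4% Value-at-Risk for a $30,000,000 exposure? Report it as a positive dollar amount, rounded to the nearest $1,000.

σ_{5d} = 1.072% × √5 = 2.397%; μ_{5d} = 5 × 0.089% = 0.445%.
VaR = −(0.445%) + 1.799 × 2.397% = 3.867%.
On $30,000,000: 0.03867 × $30,000,000 = $1,160,100.

$1,160,000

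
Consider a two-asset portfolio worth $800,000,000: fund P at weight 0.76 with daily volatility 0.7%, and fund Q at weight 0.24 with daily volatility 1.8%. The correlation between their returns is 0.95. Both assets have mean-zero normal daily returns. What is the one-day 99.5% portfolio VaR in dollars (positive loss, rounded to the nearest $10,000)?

σ_p² = 0.76²·0.7² + 0.24²·1.8² + 2·0.95·0.76·0.24·0.7·1.8 = 0.9063 (%²).
σ_p = √0.9063 = 0.952%.
At 99.5%, z = 2.576.
VaR = 2.576 × 0.952% = 2.452%; on $800,000,000 that is $19,616,000.

$19,620,000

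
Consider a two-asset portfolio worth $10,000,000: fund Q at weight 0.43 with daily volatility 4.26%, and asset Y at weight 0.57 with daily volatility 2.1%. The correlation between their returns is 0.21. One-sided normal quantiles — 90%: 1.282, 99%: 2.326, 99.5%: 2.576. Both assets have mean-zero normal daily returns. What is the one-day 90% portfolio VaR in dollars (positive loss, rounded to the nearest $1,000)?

$306,000

σ_p² = 0.43²·4.26² + 0.57²·2.1² + 2·0.21·0.43·0.57·4.26·2.1 = 5.7092 (%²).
σ_p = √5.7092 = 2.389%.
VaR = 1.282 × 2.389% = 3.063%; on $10,000,000 that is $306,300.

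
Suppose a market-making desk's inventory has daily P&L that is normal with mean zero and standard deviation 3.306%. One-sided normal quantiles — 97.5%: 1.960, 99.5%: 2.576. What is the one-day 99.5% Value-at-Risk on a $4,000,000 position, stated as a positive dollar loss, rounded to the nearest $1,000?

VaR = z·σ = 2.576 × 3.306% = 8.516%.
On $4,000,000: 0.08516 × $4,000,000 = $340,640.

$341,000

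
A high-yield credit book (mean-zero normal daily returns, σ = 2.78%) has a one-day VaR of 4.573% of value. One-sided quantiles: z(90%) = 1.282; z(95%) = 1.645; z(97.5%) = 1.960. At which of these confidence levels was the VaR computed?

Implied z = VaR/σ = 4.573 / 2.78 = 1.645.
This matches z(95%) = 1.645.

95%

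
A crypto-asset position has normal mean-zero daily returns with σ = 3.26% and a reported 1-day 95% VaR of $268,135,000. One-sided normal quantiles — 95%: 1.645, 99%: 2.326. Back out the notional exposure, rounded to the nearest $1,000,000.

VaR as a fraction of value: z·σ = 1.645 × 3.26% = 5.3627%.
Position = $268,135,000 / 0.053627 = $5,000,000,000.

$5,000,000,000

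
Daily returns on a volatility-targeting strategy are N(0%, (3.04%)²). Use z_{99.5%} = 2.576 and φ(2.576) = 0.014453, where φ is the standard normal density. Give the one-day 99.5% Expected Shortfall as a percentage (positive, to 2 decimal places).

Tail multiplier: φ(z)/(1−α) = 0.014453 / 0.005 = 2.891.
ES = 3.04% × 2.891 = 8.789%.

8.79%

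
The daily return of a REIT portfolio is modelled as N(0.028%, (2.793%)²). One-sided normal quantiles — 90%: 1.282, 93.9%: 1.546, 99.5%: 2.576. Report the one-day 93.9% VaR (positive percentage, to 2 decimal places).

4.29%

VaR = −μ + z·σ = −(0.028%) + 1.546 × 2.793% = 4.290%.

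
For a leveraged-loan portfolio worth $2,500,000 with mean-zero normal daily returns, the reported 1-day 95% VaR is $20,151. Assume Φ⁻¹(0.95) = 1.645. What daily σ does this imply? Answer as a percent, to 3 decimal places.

0.490%

VaR as a fraction: $20,151 / $2,500,000 = 0.806%.
σ = VaR / z = 0.806% / 1.645 = 0.490%.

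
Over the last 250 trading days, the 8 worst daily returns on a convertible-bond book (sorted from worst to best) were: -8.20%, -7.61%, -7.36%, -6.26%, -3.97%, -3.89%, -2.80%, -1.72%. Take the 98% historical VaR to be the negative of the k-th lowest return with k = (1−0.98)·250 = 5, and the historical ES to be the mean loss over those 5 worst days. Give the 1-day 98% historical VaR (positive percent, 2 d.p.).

3.97%

k = 5; the 5th lowest return is -3.97%, so VaR = 3.97%.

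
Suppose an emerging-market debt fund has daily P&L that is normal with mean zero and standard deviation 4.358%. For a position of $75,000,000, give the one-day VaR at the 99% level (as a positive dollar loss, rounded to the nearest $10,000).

$7,600,000

At 99% one-sided, z = 2.326.
VaR = z·σ = 2.326 × 4.358% = 10.137%.
On $75,000,000: 0.10137 × $75,000,000 = $7,602,750.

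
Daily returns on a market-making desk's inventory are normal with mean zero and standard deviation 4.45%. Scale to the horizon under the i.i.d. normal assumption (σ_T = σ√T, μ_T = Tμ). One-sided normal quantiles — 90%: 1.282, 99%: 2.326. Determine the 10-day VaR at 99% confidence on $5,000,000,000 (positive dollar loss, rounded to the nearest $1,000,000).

σ_{10d} = 4.45% × √10 = 14.072%.
VaR = 2.326 × 14.072% = 32.731%.
On $5,000,000,000: 0.32731 × $5,000,000,000 = $1,636,550,000.

$1,637,000,000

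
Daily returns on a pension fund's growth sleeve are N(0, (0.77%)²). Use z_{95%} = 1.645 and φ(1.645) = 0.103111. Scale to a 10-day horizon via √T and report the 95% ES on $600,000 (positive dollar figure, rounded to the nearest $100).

σ_{10d} = 0.77% × √10 = 2.435%.
ES multiplier = φ(z)/(1−α) = 0.103111/0.05 = 2.062.
ES = 2.435% × 2.062 = 5.021%; on $600,000: $30,126.

$30,100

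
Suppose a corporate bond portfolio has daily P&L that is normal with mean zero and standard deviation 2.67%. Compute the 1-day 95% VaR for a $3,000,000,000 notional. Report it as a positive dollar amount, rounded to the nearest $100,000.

$131,800,000

At 95% one-sided, z = 1.645.
VaR = z·σ = 1.645 × 2.67% = 4.392%.
On $3,000,000,000: 0.04392 × $3,000,000,000 = $131,760,000.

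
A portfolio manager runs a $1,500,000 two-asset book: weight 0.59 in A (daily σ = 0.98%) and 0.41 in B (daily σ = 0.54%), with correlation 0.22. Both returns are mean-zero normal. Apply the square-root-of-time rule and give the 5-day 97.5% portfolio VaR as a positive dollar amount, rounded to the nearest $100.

$43,600

σ_p = √(0.59²·0.98² + 0.41²·0.54² + 2·0.22·0.59·0.41·0.98·0.54) = 0.663%.
σ_{5d} = 0.663% × √5 = 1.483%.
z(97.5%) = 1.960.
VaR = 1.960 × 1.483% = 2.907%; on $1,500,000 that is $43,605.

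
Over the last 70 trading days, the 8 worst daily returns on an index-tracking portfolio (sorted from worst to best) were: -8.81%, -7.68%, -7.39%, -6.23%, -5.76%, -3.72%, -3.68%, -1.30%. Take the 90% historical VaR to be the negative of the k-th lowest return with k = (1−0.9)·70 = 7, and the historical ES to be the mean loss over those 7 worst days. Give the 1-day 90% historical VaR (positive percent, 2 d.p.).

3.68%

k = 7; the 7th lowest return is -3.68%, so VaR = 3.68%.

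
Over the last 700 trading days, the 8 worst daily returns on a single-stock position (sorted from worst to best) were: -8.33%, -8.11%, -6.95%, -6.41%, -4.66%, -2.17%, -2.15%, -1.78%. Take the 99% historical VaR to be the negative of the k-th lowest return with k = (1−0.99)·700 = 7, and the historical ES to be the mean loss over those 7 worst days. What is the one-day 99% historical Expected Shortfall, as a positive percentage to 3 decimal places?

The 7 worst returns sum to -38.78%.
ES = −(-38.78%) / 7 = 5.54% ≈ 5.540%.

5.540%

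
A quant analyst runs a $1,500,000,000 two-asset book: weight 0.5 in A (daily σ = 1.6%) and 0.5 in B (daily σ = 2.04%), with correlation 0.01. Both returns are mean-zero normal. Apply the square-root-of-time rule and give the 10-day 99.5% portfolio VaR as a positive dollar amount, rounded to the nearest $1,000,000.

σ_p = √(0.5²·1.6² + 0.5²·2.04² + 2·0.01·0.5·0.5·1.6·2.04) = 1.303%.
σ_{10d} = 1.303% × √10 = 4.120%.
z(99.5%) = 2.576.
VaR = 2.576 × 4.120% = 10.613%; on $1,500,000,000 that is $159,195,000.

$159,000,000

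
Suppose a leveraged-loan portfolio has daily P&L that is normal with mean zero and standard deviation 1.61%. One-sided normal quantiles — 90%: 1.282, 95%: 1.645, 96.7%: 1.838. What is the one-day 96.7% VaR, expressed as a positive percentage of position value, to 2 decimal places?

2.96%

VaR = z·σ = 1.838 × 1.61% = 2.959%.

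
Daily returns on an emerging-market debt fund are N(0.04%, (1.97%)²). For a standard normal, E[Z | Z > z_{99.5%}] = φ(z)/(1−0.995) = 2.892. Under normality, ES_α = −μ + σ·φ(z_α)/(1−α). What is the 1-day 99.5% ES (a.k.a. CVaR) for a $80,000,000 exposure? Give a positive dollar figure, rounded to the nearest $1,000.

ES = −(0.04%) + 1.97% × 2.892 = 5.657%.
On $80,000,000: 0.05657 × $80,000,000 = $4,525,600.

$4,526,000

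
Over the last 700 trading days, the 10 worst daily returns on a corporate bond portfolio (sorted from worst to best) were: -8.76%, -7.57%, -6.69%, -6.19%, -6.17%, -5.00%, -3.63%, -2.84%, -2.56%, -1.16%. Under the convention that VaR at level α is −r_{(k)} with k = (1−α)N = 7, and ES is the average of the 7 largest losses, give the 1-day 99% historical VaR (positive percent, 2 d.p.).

k = 7; the 7th lowest return is -3.63%, so VaR = 3.63%.

3.63%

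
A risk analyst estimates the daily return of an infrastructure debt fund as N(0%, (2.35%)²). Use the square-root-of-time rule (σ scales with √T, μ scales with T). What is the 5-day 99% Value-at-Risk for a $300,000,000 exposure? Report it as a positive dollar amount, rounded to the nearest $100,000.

At 99%, z = 2.326.
σ_{5d} = 2.35% × √5 = 5.255%.
VaR = 2.326 × 5.255% = 12.223%.
On $300,000,000: 0.12223 × $300,000,000 = $36,669,000.

$36,700,000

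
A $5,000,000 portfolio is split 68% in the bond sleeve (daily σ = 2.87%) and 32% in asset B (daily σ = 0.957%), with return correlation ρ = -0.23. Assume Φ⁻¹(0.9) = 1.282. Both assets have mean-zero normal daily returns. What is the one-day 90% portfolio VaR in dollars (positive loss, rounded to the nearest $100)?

σ_p² = 0.68²·2.87² + 0.32²·0.957² + 2·-0.23·0.68·0.32·2.87·0.957 = 3.6276 (%²).
σ_p = √3.6276 = 1.905%.
VaR = 1.282 × 1.905% = 2.442%; on $5,000,000 that is $122,100.

$122,100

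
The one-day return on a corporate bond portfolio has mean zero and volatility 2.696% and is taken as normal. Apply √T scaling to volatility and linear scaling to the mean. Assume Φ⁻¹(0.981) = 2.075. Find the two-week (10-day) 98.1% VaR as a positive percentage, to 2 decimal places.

σ_{10d} = 2.696% × √10 = 8.526%.
VaR = 2.075 × 8.526% = 17.691%.

17.69%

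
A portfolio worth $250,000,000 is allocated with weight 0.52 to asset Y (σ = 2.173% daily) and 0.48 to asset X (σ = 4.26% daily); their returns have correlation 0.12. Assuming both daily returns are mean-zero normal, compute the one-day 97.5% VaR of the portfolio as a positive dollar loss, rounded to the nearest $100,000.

σ_p² = 0.52²·2.173² + 0.48²·4.26² + 2·0.12·0.52·0.48·2.173·4.26 = 6.0125 (%²).
σ_p = √6.0125 = 2.452%.
At 97.5%, z = 1.960.
VaR = 1.960 × 2.452% = 4.806%; on $250,000,000 that is $12,015,000.

$12,000,000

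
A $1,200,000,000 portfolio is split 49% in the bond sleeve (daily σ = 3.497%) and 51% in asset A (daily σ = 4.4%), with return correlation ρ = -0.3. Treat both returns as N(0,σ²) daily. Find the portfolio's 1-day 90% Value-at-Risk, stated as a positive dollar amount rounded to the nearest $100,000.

σ_p² = 0.49²·3.497² + 0.51²·4.4² + 2·-0.3·0.49·0.51·3.497·4.4 = 5.6646 (%²).
σ_p = √5.6646 = 2.380%.
At 90%, z = 1.282.
VaR = 1.282 × 2.380% = 3.051%; on $1,200,000,000 that is $36,612,000.

$36,600,000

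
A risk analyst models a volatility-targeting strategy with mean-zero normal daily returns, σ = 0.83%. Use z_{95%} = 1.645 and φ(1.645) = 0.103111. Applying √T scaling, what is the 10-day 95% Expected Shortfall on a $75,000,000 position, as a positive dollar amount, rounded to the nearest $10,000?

$4,060,000

σ_{10d} = 0.83% × √10 = 2.625%.
ES multiplier = φ(z)/(1−α) = 0.103111/0.05 = 2.062.
ES = 2.625% × 2.062 = 5.413%; on $75,000,000: $4,059,750.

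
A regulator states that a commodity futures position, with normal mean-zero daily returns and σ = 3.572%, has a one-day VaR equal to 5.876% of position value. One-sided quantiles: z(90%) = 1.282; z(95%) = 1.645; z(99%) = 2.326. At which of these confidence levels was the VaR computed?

Implied z = VaR/σ = 5.876 / 3.572 = 1.645.
This matches z(95%) = 1.645.

95%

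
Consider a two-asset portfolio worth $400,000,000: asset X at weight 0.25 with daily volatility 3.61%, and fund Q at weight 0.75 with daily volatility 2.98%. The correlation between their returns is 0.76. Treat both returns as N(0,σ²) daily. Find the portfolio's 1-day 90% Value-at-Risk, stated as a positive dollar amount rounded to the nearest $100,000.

$15,300,000

σ_p² = 0.25²·3.61² + 0.75²·2.98² + 2·0.76·0.25·0.75·3.61·2.98 = 8.8757 (%²).
σ_p = √8.8757 = 2.979%.
At 90%, z = 1.282.
VaR = 1.282 × 2.979% = 3.819%; on $400,000,000 that is $15,276,000.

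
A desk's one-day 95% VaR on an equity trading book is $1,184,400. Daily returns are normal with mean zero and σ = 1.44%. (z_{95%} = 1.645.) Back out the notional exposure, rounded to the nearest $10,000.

$50,000,000

VaR as a fraction of value: z·σ = 1.645 × 1.44% = 2.3688%.
Position = $1,184,400 / 0.023688 = $50,000,000.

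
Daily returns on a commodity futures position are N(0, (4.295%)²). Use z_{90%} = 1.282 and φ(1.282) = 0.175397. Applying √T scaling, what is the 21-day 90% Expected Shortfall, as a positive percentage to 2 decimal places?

34.52%

σ_{21d} = 4.295% × √21 = 19.682%.
ES multiplier = φ(z)/(1−α) = 0.175397/0.1 = 1.754.
ES = 19.682% × 1.754 = 34.522%.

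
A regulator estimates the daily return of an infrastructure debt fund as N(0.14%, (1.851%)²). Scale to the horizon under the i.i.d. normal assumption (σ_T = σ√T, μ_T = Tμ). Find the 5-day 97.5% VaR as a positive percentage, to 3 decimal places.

At 97.5%, z = 1.960.
σ_{5d} = 1.851% × √5 = 4.139%; μ_{5d} = 5 × 0.14% = 0.700%.
VaR = −(0.700%) + 1.960 × 4.139% = 7.412%.

7.412%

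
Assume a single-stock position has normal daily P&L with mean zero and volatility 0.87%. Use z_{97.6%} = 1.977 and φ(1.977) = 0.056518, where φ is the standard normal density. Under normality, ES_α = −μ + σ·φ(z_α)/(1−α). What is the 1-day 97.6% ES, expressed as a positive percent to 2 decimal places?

Tail multiplier: φ(z)/(1−α) = 0.056518 / 0.024 = 2.355.
ES = 0.87% × 2.355 = 2.049%.

2.05%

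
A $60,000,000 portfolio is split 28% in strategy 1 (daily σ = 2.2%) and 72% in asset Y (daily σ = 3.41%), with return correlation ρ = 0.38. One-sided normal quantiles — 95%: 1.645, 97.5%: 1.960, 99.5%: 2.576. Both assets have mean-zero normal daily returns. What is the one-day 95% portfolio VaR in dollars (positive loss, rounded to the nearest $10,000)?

$2,710,000

σ_p² = 0.28²·2.2² + 0.72²·3.41² + 2·0.38·0.28·0.72·2.2·3.41 = 7.5569 (%²).
σ_p = √7.5569 = 2.749%.
VaR = 1.645 × 2.749% = 4.522%; on $60,000,000 that is $2,713,200.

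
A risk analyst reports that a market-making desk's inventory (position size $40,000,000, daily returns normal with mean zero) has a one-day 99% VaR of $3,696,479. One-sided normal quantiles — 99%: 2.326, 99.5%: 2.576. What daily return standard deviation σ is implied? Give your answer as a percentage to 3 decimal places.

VaR as a fraction: $3,696,479 / $40,000,000 = 9.241%.
σ = VaR / z = 9.241% / 2.326 = 3.973%.

3.973%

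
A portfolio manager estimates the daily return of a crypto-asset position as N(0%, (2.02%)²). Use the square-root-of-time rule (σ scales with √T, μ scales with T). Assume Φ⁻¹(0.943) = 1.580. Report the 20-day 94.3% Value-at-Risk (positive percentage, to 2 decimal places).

σ_{20d} = 2.02% × √20 = 9.034%.
VaR = 1.580 × 9.034% = 14.274%.

14.27%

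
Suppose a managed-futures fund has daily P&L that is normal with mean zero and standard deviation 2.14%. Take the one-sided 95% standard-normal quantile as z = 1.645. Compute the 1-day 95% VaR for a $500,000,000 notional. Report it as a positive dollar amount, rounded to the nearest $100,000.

VaR = z·σ = 1.645 × 2.14% = 3.520%.
On $500,000,000: 0.03520 × $500,000,000 = $17,600,000.

$17,600,000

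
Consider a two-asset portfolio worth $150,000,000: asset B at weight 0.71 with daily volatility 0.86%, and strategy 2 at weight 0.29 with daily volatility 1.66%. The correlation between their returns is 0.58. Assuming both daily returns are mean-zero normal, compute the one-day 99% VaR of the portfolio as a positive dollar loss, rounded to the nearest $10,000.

σ_p² = 0.71²·0.86² + 0.29²·1.66² + 2·0.58·0.71·0.29·0.86·1.66 = 0.9456 (%²).
σ_p = √0.9456 = 0.972%.
At 99%, z = 2.326.
VaR = 2.326 × 0.972% = 2.261%; on $150,000,000 that is $3,391,500.

$3,390,000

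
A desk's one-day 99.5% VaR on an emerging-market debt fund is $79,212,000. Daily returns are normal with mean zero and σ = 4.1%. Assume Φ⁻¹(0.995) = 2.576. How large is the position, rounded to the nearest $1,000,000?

$750,000,000

VaR as a fraction of value: z·σ = 2.576 × 4.1% = 10.5616%.
Position = $79,212,000 / 0.105616 = $750,000,000.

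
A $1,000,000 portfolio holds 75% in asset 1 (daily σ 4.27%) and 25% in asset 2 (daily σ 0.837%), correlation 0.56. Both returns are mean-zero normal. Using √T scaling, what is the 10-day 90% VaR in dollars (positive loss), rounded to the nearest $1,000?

$135,000

σ_p = √(0.75²·4.27² + 0.25²·0.837² + 2·0.56·0.75·0.25·4.27·0.837) = 3.324%.
σ_{10d} = 3.324% × √10 = 10.511%.
z(90%) = 1.282.
VaR = 1.282 × 10.511% = 13.475%; on $1,000,000 that is $134,750.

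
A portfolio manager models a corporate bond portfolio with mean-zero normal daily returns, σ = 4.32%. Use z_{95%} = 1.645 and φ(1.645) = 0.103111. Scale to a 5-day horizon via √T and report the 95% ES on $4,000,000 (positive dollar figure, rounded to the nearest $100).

σ_{5d} = 4.32% × √5 = 9.660%.
ES multiplier = φ(z)/(1−α) = 0.103111/0.05 = 2.062.
ES = 9.660% × 2.062 = 19.919%; on $4,000,000: $796,760.

$796,800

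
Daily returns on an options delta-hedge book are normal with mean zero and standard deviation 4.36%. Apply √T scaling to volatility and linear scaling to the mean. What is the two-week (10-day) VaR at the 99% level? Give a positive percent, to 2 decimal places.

At 99%, z = 2.326.
σ_{10d} = 4.36% × √10 = 13.788%.
VaR = 2.326 × 13.788% = 32.071%.

32.07%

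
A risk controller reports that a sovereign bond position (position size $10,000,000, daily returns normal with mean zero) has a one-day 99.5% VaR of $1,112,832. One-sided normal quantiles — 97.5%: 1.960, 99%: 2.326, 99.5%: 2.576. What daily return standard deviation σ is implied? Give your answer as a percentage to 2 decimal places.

VaR as a fraction: $1,112,832 / $10,000,000 = 11.128%.
σ = VaR / z = 11.128% / 2.576 = 4.320%.

4.32%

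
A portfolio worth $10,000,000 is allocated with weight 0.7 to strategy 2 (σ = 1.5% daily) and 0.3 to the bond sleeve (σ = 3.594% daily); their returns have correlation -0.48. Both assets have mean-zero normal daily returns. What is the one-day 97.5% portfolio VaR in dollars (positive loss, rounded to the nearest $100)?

$212,700

σ_p² = 0.7²·1.5² + 0.3²·3.594² + 2·-0.48·0.7·0.3·1.5·3.594 = 1.1782 (%²).
σ_p = √1.1782 = 1.085%.
At 97.5%, z = 1.960.
VaR = 1.960 × 1.085% = 2.127%; on $10,000,000 that is $212,700.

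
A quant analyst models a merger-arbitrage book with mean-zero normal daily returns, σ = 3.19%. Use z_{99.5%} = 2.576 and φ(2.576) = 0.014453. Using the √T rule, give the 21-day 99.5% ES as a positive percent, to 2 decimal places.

σ_{21d} = 3.19% × √21 = 14.618%.
ES multiplier = φ(z)/(1−α) = 0.014453/0.005 = 2.891.
ES = 14.618% × 2.891 = 42.261%.

42.26%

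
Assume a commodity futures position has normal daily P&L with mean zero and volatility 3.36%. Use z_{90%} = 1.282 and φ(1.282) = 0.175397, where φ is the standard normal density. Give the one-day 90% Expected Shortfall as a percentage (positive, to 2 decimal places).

5.89%

Tail multiplier: φ(z)/(1−α) = 0.175397 / 0.1 = 1.754.
ES = 3.36% × 1.754 = 5.893%.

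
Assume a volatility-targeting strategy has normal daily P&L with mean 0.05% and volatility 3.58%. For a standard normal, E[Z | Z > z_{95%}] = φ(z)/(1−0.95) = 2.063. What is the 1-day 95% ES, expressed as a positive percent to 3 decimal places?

ES = −(0.05%) + 3.58% × 2.063 = 7.336%.

7.336%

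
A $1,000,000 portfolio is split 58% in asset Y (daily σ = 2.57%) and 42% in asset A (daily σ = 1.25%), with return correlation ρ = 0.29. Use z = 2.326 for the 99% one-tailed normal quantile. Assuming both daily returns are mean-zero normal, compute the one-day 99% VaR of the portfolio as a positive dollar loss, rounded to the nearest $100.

$40,000

σ_p² = 0.58²·2.57² + 0.42²·1.25² + 2·0.29·0.58·0.42·2.57·1.25 = 2.9514 (%²).
σ_p = √2.9514 = 1.718%.
VaR = 2.326 × 1.718% = 3.996%; on $1,000,000 that is $39,960.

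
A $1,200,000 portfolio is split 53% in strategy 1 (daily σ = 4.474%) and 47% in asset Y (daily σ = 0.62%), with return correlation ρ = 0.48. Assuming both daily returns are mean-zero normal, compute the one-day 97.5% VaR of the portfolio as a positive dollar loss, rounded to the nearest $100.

$59,400

σ_p² = 0.53²·4.474² + 0.47²·0.62² + 2·0.48·0.53·0.47·4.474·0.62 = 6.3709 (%²).
σ_p = √6.3709 = 2.524%.
At 97.5%, z = 1.960.
VaR = 1.960 × 2.524% = 4.947%; on $1,200,000 that is $59,364.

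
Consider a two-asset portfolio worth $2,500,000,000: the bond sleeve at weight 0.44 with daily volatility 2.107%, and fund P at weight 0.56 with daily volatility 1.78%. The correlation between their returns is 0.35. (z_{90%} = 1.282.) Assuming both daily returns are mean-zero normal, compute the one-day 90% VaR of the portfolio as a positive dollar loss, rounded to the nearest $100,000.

$50,700,000

σ_p² = 0.44²·2.107² + 0.56²·1.78² + 2·0.35·0.44·0.56·2.107·1.78 = 2.5000 (%²).
σ_p = √2.5000 = 1.581%.
VaR = 1.282 × 1.581% = 2.027%; on $2,500,000,000 that is $50,675,000.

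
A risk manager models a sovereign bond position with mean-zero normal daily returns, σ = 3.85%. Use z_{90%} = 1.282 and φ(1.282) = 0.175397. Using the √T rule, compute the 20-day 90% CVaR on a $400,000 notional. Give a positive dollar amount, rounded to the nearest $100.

σ_{20d} = 3.85% × √20 = 17.218%.
ES multiplier = φ(z)/(1−α) = 0.175397/0.1 = 1.754.
ES = 17.218% × 1.754 = 30.200%; on $400,000: $120,800.

$120,800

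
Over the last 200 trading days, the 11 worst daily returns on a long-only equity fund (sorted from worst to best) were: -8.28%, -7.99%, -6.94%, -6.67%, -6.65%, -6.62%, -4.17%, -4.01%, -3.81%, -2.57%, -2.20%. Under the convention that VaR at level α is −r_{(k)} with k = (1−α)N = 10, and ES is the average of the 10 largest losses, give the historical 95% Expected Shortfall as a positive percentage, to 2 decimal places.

The 10 worst returns sum to -57.71%.
ES = −(-57.71%) / 10 = 5.771% ≈ 5.77%.

5.77%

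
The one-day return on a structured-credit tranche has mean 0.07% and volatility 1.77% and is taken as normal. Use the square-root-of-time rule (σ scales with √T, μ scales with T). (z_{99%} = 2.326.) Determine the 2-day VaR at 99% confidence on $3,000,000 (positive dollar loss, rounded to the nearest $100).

$170,500

σ_{2d} = 1.77% × √2 = 2.503%; μ_{2d} = 2 × 0.07% = 0.140%.
VaR = −(0.140%) + 2.326 × 2.503% = 5.682%.
On $3,000,000: 0.05682 × $3,000,000 = $170,460.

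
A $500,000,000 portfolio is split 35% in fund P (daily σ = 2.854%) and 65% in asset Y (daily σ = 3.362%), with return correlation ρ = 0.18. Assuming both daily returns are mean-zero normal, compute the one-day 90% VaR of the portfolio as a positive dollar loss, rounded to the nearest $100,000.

σ_p² = 0.35²·2.854² + 0.65²·3.362² + 2·0.18·0.35·0.65·2.854·3.362 = 6.5592 (%²).
σ_p = √6.5592 = 2.561%.
At 90%, z = 1.282.
VaR = 1.282 × 2.561% = 3.283%; on $500,000,000 that is $16,415,000.

$16,400,000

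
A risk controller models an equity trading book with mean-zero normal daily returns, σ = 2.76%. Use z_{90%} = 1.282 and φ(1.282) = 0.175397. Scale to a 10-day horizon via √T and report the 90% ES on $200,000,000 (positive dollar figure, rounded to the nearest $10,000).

σ_{10d} = 2.76% × √10 = 8.728%.
ES multiplier = φ(z)/(1−α) = 0.175397/0.1 = 1.754.
ES = 8.728% × 1.754 = 15.309%; on $200,000,000: $30,618,000.

$30,620,000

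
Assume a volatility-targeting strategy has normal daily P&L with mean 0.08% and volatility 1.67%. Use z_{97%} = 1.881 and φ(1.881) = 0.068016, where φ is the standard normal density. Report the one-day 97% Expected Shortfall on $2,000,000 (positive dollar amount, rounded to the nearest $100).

Tail multiplier: φ(z)/(1−α) = 0.068016 / 0.03 = 2.267.
ES = −(0.08%) + 1.67% × 2.267 = 3.706%.
On $2,000,000: 0.03706 × $2,000,000 = $74,120.

$74,100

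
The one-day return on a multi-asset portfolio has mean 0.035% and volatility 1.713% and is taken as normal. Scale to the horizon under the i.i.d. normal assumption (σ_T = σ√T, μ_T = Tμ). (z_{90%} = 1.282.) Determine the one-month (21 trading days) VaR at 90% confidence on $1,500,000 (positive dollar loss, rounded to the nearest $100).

σ_{21d} = 1.713% × √21 = 7.850%; μ_{21d} = 21 × 0.035% = 0.735%.
VaR = −(0.735%) + 1.282 × 7.850% = 9.329%.
On $1,500,000: 0.09329 × $1,500,000 = $139,935.

$139,900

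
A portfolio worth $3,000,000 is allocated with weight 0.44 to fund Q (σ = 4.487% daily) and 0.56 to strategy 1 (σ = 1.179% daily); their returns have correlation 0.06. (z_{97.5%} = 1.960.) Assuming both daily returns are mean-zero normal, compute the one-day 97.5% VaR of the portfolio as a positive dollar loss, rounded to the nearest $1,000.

σ_p² = 0.44²·4.487² + 0.56²·1.179² + 2·0.06·0.44·0.56·4.487·1.179 = 4.4901 (%²).
σ_p = √4.4901 = 2.119%.
VaR = 1.960 × 2.119% = 4.153%; on $3,000,000 that is $124,590.

$125,000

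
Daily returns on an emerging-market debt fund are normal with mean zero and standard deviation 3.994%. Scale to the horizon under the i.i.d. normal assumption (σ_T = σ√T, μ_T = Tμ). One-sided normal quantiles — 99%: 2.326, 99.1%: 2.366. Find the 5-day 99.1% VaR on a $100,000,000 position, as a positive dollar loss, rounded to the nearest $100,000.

σ_{5d} = 3.994% × √5 = 8.931%.
VaR = 2.366 × 8.931% = 21.131%.
On $100,000,000: 0.21131 × $100,000,000 = $21,131,000.

$21,100,000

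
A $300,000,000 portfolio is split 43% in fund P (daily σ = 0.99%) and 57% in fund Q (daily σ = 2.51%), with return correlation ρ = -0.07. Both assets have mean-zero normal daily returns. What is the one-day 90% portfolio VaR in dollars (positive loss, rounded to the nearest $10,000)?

$5,630,000

σ_p² = 0.43²·0.99² + 0.57²·2.51² + 2·-0.07·0.43·0.57·0.99·2.51 = 2.1429 (%²).
σ_p = √2.1429 = 1.464%.
At 90%, z = 1.282.
VaR = 1.282 × 1.464% = 1.877%; on $300,000,000 that is $5,631,000.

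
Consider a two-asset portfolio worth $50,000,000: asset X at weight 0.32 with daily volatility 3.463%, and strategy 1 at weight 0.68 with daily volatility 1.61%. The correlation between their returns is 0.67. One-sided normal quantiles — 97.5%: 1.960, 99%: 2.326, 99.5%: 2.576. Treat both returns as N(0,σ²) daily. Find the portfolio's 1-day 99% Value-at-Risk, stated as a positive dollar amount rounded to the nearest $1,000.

$2,341,000

σ_p² = 0.32²·3.463² + 0.68²·1.61² + 2·0.67·0.32·0.68·3.463·1.61 = 4.0523 (%²).
σ_p = √4.0523 = 2.013%.
VaR = 2.326 × 2.013% = 4.682%; on $50,000,000 that is $2,341,000.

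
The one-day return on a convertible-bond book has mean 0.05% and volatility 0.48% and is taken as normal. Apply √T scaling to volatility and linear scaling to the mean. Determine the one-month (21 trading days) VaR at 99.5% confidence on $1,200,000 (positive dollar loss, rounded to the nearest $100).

At 99.5%, z = 2.576.
σ_{21d} = 0.48% × √21 = 2.200%; μ_{21d} = 21 × 0.05% = 1.050%.
VaR = −(1.050%) + 2.576 × 2.200% = 4.617%.
On $1,200,000: 0.04617 × $1,200,000 = $55,404.

$55,400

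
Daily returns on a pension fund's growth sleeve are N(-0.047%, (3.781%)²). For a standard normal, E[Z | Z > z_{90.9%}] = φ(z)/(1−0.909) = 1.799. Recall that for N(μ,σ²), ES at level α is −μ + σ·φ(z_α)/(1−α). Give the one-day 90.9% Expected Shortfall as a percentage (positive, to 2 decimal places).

ES = −(-0.047%) + 3.781% × 1.799 = 6.849%.

6.85%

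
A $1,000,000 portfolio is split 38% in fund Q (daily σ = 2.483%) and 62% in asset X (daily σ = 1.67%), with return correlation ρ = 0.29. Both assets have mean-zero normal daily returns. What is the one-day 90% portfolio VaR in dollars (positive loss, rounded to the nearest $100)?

$20,400

σ_p² = 0.38²·2.483² + 0.62²·1.67² + 2·0.29·0.38·0.62·2.483·1.67 = 2.5289 (%²).
σ_p = √2.5289 = 1.590%.
At 90%, z = 1.282.
VaR = 1.282 × 1.590% = 2.038%; on $1,000,000 that is $20,380.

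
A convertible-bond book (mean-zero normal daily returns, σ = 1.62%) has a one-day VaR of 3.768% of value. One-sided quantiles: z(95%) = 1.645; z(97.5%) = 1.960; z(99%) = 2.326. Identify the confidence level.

99%

Implied z = VaR/σ = 3.768 / 1.62 = 2.326.
This matches z(99%) = 2.326.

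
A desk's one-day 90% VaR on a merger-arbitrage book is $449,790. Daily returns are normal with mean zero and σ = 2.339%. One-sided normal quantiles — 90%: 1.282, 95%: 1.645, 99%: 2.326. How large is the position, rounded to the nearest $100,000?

VaR as a fraction of value: z·σ = 1.282 × 2.339% = 2.9986%.
Position = $449,790 / 0.029986 = $15,000,010.

$15,000,000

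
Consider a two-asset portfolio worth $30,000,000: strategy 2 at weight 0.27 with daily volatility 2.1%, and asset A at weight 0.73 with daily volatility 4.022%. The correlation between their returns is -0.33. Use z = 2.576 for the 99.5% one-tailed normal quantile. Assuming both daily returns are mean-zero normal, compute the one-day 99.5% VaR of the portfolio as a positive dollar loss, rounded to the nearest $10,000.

σ_p² = 0.27²·2.1² + 0.73²·4.022² + 2·-0.33·0.27·0.73·2.1·4.022 = 7.8432 (%²).
σ_p = √7.8432 = 2.801%.
VaR = 2.576 × 2.801% = 7.215%; on $30,000,000 that is $2,164,500.

$2,160,000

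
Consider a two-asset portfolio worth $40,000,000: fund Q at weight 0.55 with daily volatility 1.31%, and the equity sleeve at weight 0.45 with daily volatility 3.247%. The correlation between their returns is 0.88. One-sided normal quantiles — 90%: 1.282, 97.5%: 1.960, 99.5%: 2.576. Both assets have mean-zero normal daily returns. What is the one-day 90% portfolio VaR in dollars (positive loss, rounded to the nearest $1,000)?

$1,089,000

σ_p² = 0.55²·1.31² + 0.45²·3.247² + 2·0.88·0.55·0.45·1.31·3.247 = 4.5069 (%²).
σ_p = √4.5069 = 2.123%.
VaR = 1.282 × 2.123% = 2.722%; on $40,000,000 that is $1,088,800.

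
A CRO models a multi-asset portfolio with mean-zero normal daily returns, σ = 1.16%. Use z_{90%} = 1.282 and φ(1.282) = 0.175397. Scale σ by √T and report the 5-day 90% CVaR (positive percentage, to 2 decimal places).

σ_{5d} = 1.16% × √5 = 2.594%.
ES multiplier = φ(z)/(1−α) = 0.175397/0.1 = 1.754.
ES = 2.594% × 1.754 = 4.550%.

4.55%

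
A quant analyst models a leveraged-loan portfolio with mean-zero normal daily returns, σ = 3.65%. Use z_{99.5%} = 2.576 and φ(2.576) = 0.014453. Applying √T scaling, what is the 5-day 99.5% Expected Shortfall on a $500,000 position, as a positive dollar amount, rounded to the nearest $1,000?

σ_{5d} = 3.65% × √5 = 8.162%.
ES multiplier = φ(z)/(1−α) = 0.014453/0.005 = 2.891.
ES = 8.162% × 2.891 = 23.596%; on $500,000: $117,980.

$118,000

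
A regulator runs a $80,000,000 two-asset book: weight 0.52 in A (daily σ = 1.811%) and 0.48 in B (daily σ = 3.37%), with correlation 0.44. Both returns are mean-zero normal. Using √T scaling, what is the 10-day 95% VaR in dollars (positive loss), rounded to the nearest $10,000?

σ_p = √(0.52²·1.811² + 0.48²·3.37² + 2·0.44·0.52·0.48·1.811·3.37) = 2.201%.
σ_{10d} = 2.201% × √10 = 6.960%.
z(95%) = 1.645.
VaR = 1.645 × 6.960% = 11.449%; on $80,000,000 that is $9,159,200.

$9,160,000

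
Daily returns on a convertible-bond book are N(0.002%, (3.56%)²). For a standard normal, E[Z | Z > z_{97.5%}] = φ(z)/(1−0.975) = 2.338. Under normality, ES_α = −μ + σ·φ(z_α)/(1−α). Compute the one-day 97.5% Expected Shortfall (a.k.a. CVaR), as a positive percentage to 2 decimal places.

8.32%

ES = −(0.002%) + 3.56% × 2.338 = 8.321%.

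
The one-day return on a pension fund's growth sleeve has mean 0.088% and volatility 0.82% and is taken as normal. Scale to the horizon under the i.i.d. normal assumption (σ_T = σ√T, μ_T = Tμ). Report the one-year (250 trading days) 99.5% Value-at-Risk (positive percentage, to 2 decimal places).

At 99.5%, z = 2.576.
σ_{250d} = 0.82% × √250 = 12.965%; μ_{250d} = 250 × 0.088% = 22.000%.
VaR = −(22.000%) + 2.576 × 12.965% = 11.398%.

11.40%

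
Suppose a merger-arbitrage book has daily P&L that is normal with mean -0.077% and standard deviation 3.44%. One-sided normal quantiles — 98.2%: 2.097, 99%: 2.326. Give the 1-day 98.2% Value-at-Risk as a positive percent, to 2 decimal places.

VaR = −μ + z·σ = −(-0.077%) + 2.097 × 3.44% = 7.291%.

7.29%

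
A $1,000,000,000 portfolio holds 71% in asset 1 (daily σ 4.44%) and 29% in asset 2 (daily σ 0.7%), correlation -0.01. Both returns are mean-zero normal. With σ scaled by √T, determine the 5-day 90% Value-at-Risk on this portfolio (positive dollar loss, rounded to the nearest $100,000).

σ_p = √(0.71²·4.44² + 0.29²·0.7² + 2·-0.01·0.71·0.29·4.44·0.7) = 3.157%.
σ_{5d} = 3.157% × √5 = 7.059%.
z(90%) = 1.282.
VaR = 1.282 × 7.059% = 9.050%; on $1,000,000,000 that is $90,500,000.

$90,500,000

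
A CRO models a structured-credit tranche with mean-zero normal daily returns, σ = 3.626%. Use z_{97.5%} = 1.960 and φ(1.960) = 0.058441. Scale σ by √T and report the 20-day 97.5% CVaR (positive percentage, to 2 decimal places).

37.91%

σ_{20d} = 3.626% × √20 = 16.216%.
ES multiplier = φ(z)/(1−α) = 0.058441/0.025 = 2.338.
ES = 16.216% × 2.338 = 37.913%.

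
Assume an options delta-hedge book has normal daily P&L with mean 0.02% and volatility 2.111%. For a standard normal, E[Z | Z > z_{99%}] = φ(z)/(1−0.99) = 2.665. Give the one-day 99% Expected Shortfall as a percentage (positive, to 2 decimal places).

ES = −(0.02%) + 2.111% × 2.665 = 5.606%.

5.61%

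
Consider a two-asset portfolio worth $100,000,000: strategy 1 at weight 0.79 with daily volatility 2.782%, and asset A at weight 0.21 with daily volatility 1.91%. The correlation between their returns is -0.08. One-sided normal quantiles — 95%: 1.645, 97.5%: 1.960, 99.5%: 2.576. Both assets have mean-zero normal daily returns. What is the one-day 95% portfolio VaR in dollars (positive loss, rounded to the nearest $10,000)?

$3,620,000

σ_p² = 0.79²·2.782² + 0.21²·1.91² + 2·-0.08·0.79·0.21·2.782·1.91 = 4.8501 (%²).
σ_p = √4.8501 = 2.202%.
VaR = 1.645 × 2.202% = 3.622%; on $100,000,000 that is $3,622,000.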